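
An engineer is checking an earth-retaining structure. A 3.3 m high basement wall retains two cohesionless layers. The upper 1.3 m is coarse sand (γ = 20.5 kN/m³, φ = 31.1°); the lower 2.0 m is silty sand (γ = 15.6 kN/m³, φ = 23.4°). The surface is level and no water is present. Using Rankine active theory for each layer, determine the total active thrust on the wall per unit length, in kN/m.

42.0 kN/m

K_a1 = tan²(45°−31.1°/2) = 0.3188; K_a2 = tan²(45°−23.4°/2) = 0.4315.
Layer 1: σ at base = K_a1 γ₁ h₁ = 8.496 kPa; P₁ = ½×8.496×1.3 = 5.522.
Layer 2: σ_v at top = γ₁h₁ = 26.65; σ_h top = K_a2×26.65 = 11.50; σ_h base = K_a2×(26.65+15.6×2.0) = 24.96.
P₂ = ½(11.50+24.96)×2.0 = 36.46. Total P_a = 5.522+36.46 = 41.98 kN/m.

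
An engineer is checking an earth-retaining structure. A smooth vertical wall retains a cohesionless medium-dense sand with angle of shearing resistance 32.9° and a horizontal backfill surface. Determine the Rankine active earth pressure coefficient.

K_a = (1 − sin φ)/(1 + sin φ) = (1 − sin 32.9°)/(1 + sin 32.9°) = 0.2960.

0.296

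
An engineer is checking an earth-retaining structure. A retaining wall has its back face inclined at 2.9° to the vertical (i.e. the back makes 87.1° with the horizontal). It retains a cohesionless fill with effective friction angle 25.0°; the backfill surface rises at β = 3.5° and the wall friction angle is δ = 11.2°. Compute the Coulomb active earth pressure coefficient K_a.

K_a = sin²(α+φ) / [sin²α · sin(α−δ) · (1 + √{sin(φ+δ)sin(φ−β) / (sin(α−δ)sin(α+β))})²].
With α = 87.1°, φ = 25.0°, δ = 11.2°, β = 3.5°: K_a = 0.4093.

0.409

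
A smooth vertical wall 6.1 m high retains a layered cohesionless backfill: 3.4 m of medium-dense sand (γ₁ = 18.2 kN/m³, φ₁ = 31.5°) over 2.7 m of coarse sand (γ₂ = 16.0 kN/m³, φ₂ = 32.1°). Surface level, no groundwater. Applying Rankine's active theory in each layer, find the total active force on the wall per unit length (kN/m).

K_a1 = tan²(45°−31.5°/2) = 0.3136; K_a2 = tan²(45°−32.1°/2) = 0.3060.
Layer 1: σ at base = K_a1 γ₁ h₁ = 19.41 kPa; P₁ = ½×19.41×3.4 = 32.99.
Layer 2: σ_v at top = γ₁h₁ = 61.88; σ_h top = K_a2×61.88 = 18.94; σ_h base = K_a2×(61.88+16.0×2.7) = 32.15.
P₂ = ½(18.94+32.15)×2.7 = 68.97. Total P_a = 32.99+68.97 = 102.0 kN/m.

102 kN/m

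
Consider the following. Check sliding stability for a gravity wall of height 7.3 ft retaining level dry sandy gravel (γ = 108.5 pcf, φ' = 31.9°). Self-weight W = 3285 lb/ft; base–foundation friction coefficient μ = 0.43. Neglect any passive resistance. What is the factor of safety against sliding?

1.58

K_a = tan²(45° − 31.9°/2) = 0.3085.
P_a = ½K_aγH² = 0.5×0.3085×108.5×7.3² = 891.9 lb/ft, acting at H/3 = 2.433 ft above the base.
FS_sliding = μW / P_a = 0.43×3285 / 891.9 = 1.584.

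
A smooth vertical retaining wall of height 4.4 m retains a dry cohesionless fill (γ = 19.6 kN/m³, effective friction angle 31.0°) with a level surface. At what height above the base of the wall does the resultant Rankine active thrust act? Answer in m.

1.47 m

K_a = 0.3201.
The pressure distribution is triangular, so the resultant acts at H/3 above the base = 4.4/3 = 1.467 m.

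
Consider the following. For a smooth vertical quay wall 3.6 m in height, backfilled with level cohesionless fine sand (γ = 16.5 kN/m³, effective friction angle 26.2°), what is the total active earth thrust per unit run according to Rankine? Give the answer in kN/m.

41.4 kN/m

K_a = tan²(45° − φ/2) = 0.3874.
P_a = ½ K_a γ H² = 0.5 × 0.3874 × 16.5 × 3.6² = 41.42 kN/m.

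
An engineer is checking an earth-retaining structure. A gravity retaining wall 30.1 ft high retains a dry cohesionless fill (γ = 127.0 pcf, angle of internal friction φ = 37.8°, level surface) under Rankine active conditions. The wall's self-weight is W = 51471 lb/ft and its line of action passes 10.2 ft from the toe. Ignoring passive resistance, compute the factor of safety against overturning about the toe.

3.79

K_a = tan²(45° − 37.8°/2) = 0.2400.
P_a = ½K_aγH² = 0.5×0.2400×127.0×30.1² = 13810 lb/ft, acting at H/3 = 10.03 ft above the base.
Overturning moment M_o = P_a × H/3 = 13810 × 10.03 = 138500.
Resisting moment M_r = W × 10.2 = 51471 × 10.2 = 525000.
FS_overturning = M_r/M_o = 525000/138500 = 3.790.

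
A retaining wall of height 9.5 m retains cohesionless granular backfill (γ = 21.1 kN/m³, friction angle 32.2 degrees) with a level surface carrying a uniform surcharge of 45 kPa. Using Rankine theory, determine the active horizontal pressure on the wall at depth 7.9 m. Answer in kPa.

64.5 kPa

K_a = (1 − sin φ)/(1 + sin φ) = 0.3047.
σ_v = γz + q = 21.1 × 7.9 + 45 = 211.7 kPa.
σ_h = K_a σ_v = 0.3047 × 211.7 = 64.51 kPa.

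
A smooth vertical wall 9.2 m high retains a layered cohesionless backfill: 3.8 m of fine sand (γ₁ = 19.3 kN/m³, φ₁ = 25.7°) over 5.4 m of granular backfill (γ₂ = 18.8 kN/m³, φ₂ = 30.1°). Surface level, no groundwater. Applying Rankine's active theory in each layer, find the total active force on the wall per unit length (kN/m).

278 kN/m

K_a1 = tan²(45°−25.7°/2) = 0.3950; K_a2 = tan²(45°−30.1°/2) = 0.3320.
Layer 1: σ at base = K_a1 γ₁ h₁ = 28.97 kPa; P₁ = ½×28.97×3.8 = 55.05.
Layer 2: σ_v at top = γ₁h₁ = 73.34; σ_h top = K_a2×73.34 = 24.35; σ_h base = K_a2×(73.34+18.8×5.4) = 58.05.
P₂ = ½(24.35+58.05)×5.4 = 222.5. Total P_a = 55.05+222.5 = 277.5 kN/m.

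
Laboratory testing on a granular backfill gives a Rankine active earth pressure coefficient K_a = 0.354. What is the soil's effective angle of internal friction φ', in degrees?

K_a = tan²(45° − φ/2) ⇒ 45° − φ/2 = arctan(√0.354) = 30.75°.
φ = 2(45° − 30.75°) = 28.50°.

28.5°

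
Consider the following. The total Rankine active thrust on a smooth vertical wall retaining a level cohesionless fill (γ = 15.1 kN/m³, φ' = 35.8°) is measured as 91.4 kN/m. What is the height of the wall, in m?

K_a = 0.2619. P_a = ½ K_a γ H² ⇒ H = √(2P_a/(K_a γ)).
H = √(2×91.4/(0.2619×15.1)) = 6.799 m.

6.80 m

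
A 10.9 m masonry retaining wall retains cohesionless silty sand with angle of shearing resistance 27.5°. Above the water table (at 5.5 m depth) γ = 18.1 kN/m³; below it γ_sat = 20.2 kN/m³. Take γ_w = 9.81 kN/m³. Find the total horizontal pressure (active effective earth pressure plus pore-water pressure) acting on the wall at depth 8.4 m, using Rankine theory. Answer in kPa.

K_a = (1 − sin φ)/(1 + sin φ) = 0.3682.
γ' = 20.2 − 9.81 = 10.39 kN/m³.
Effective vertical stress at 8.4 m: σ'_v = 18.1×5.5 + 10.39×2.90 = 129.7 kPa.
σ'_h = K_a σ'_v = 0.3682 × 129.7 = 47.75 kPa; u = γ_w × 2.90 = 28.45 kPa.
Total σ_h = 47.75 + 28.45 = 76.20 kPa.

76.2 kPa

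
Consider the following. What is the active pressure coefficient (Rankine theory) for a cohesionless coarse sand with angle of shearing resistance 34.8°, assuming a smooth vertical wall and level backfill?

0.273

K_a = tan²(45° − φ/2) = tan²(27.60°) = 0.2733.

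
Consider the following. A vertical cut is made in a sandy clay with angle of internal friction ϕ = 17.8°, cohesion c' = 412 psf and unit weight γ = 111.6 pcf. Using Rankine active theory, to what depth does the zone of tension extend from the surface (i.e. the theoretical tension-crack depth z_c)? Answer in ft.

K_a = tan²(45° − 17.8°/2) = 0.5318; √K_a = 0.7292.
The active pressure is zero where K_a γ z = 2c√K_a, so z_c = 2c/(γ√K_a) = 2×412/(111.6×0.7292) = 10.13 ft.

10.1 ft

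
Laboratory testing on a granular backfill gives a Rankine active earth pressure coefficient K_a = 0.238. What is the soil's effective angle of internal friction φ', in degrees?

K_a = tan²(45° − φ/2) ⇒ 45° − φ/2 = arctan(√0.238) = 26.01°.
φ = 2(45° − 26.01°) = 37.99°.

38.0°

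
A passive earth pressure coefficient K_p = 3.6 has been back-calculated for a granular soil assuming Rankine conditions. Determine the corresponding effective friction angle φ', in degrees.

34.4°

K_p = (1+sin φ)/(1−sin φ) ⇒ sin φ = (K_p − 1)/(K_p + 1) = 0.5652.
φ = arcsin(0.5652) = 34.42°.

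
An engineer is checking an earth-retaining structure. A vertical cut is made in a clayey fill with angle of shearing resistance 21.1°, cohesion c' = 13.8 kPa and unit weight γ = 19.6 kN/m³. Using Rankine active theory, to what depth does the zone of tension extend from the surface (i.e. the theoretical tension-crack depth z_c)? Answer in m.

2.05 m

K_a = tan²(45° − 21.1°/2) = 0.4706; √K_a = 0.6860.
The active pressure is zero where K_a γ z = 2c√K_a, so z_c = 2c/(γ√K_a) = 2×13.8/(19.6×0.6860) = 2.053 m.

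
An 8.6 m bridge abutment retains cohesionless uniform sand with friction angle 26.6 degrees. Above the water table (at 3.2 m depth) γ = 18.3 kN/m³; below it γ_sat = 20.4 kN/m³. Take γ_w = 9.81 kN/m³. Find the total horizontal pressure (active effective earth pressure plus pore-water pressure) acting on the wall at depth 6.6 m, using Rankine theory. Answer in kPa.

69.4 kPa

K_a = (1 − sin φ)/(1 + sin φ) = 0.3814.
γ' = 20.4 − 9.81 = 10.59 kN/m³.
Effective vertical stress at 6.6 m: σ'_v = 18.3×3.2 + 10.59×3.40 = 94.57 kPa.
σ'_h = K_a σ'_v = 0.3814 × 94.57 = 36.07 kPa; u = γ_w × 3.40 = 33.35 kPa.
Total σ_h = 36.07 + 33.35 = 69.43 kPa.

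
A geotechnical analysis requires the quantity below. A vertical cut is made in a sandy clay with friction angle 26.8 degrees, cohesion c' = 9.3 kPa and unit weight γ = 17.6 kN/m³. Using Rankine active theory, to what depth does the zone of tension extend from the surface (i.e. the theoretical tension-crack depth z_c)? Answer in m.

K_a = tan²(45° − 26.8°/2) = 0.3785; √K_a = 0.6152.
The active pressure is zero where K_a γ z = 2c√K_a, so z_c = 2c/(γ√K_a) = 2×9.3/(17.6×0.6152) = 1.718 m.

1.72 m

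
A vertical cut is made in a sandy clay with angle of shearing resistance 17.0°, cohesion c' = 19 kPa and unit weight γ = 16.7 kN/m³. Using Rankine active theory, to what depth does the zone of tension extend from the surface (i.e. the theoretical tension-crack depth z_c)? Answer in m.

3.08 m

K_a = tan²(45° − 17.0°/2) = 0.5475; √K_a = 0.7400.
The active pressure is zero where K_a γ z = 2c√K_a, so z_c = 2c/(γ√K_a) = 2×19/(16.7×0.7400) = 3.075 m.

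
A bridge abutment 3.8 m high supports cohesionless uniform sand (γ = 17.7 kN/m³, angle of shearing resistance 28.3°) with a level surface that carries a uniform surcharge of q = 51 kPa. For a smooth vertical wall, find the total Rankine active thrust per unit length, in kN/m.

K_a = tan²(45° − φ/2) = 0.3568.
Soil triangle: ½ K_a γ H² = 0.5×0.3568×17.7×3.8² = 45.59 kN/m.
Surcharge rectangle: K_a q H = 0.3568×51×3.8 = 69.14 kN/m.
Total = 45.59 + 69.14 = 114.7 kN/m.

115 kN/m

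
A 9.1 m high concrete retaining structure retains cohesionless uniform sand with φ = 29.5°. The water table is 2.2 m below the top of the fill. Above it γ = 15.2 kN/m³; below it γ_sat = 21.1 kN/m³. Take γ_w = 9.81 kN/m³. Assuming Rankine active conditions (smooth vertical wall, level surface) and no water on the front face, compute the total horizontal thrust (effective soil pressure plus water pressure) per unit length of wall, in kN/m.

K_a = tan²(45° − φ/2) = 0.3401.
γ' = 21.1 − 9.81 = 11.29 kN/m³. Depth below WT = 6.9 m.
σ'_h at WT = K_a γ d_w = 11.37 kPa; at base = 11.37 + K_a γ' × 6.9 = 37.87 kPa.
P₁ (0–2.2 m) = ½×11.37×2.2 = 12.51. P₂ (2.2–9.1 m) = ½(11.37+37.87)×6.9 = 169.9.
P_w = ½ γ_w h₂² = 0.5×9.81×6.9² = 233.5. Total = 12.51+169.9+233.5 = 415.9 kN/m.

416 kN/m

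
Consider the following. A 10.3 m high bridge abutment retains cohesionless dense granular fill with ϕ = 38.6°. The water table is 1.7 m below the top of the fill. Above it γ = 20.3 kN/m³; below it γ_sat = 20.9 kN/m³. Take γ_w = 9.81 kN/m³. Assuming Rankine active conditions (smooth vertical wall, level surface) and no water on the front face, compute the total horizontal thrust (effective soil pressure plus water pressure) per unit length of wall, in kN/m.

K_a = tan²(45° − φ/2) = 0.2316.
γ' = 20.9 − 9.81 = 11.09 kN/m³. Depth below WT = 8.6 m.
σ'_h at WT = K_a γ d_w = 7.993 kPa; at base = 7.993 + K_a γ' × 8.6 = 30.08 kPa.
P₁ (0–1.7 m) = ½×7.993×1.7 = 6.794. P₂ (1.7–10.3 m) = ½(7.993+30.08)×8.6 = 163.7.
P_w = ½ γ_w h₂² = 0.5×9.81×8.6² = 362.8. Total = 6.794+163.7+362.8 = 533.3 kN/m.

533 kN/m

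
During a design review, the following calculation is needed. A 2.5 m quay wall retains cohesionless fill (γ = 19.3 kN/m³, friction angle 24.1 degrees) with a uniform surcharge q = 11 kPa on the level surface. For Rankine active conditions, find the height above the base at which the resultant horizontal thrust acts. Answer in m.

K_a = 0.4201.
Triangular part P₁ = ½K_aγH² = 25.34 at H/3 = 0.8333 m; rectangular part P₂ = K_a q H = 11.55 at H/2 = 1.250 m.
ȳ = (P₁·0.8333 + P₂·1.250)/(P₁+P₂) = 0.9638 m.

0.964 m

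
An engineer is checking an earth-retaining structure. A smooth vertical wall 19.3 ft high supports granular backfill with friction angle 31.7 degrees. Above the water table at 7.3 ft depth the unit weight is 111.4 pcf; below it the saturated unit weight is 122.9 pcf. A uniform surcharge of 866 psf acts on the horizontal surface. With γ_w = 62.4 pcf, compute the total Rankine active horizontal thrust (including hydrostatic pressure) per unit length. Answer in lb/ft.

K_a = tan²(45° − φ/2) = 0.3111.
γ' = 122.9 − 62.4 = 60.50 pcf. h₂ = H − d_w = 12.0 ft.
σ'_h: at surface K_a·q = 269.4; at WT K_a(q+γd_w) = 522.4; at base K_a(q+γd_w+γ'h₂) = 748.2 psf.
P₁ = ½(269.4+522.4)×7.3 = 2890; P₂ = ½(522.4+748.2)×12.0 = 7623; P_w = ½γ_w h₂² = 4493.
Total = 2890+7623+4493 = 15010 lb/ft.

15000 lb/ft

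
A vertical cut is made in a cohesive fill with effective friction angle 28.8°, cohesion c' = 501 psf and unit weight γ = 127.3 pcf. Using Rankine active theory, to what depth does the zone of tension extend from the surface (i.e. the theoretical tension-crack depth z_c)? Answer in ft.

13.3 ft

K_a = tan²(45° − 28.8°/2) = 0.3498; √K_a = 0.5914.
The active pressure is zero where K_a γ z = 2c√K_a, so z_c = 2c/(γ√K_a) = 2×501/(127.3×0.5914) = 13.31 ft.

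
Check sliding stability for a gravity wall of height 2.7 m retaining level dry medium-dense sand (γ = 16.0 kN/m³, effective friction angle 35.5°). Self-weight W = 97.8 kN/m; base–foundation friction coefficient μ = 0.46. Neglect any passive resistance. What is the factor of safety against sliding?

2.91

K_a = tan²(45° − 35.5°/2) = 0.2653.
P_a = ½K_aγH² = 0.5×0.2653×16.0×2.7² = 15.47 kN/m, acting at H/3 = 0.9000 m above the base.
FS_sliding = μW / P_a = 0.46×97.8 / 15.47 = 2.908.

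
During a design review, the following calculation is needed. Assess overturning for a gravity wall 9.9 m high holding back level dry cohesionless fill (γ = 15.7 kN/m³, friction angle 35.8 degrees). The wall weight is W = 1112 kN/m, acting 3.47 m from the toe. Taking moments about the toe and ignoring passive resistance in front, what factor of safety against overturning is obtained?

5.80

K_a = tan²(45° − 35.8°/2) = 0.2619.
P_a = ½K_aγH² = 0.5×0.2619×15.7×9.9² = 201.5 kN/m, acting at H/3 = 3.300 m above the base.
Overturning moment M_o = P_a × H/3 = 201.5 × 3.300 = 664.9.
Resisting moment M_r = W × 3.47 = 1112 × 3.47 = 3859.
FS_overturning = M_r/M_o = 3859/664.9 = 5.804.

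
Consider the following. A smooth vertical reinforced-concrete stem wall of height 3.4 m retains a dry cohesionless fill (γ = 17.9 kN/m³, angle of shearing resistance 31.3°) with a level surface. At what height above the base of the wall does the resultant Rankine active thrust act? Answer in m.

1.13 m

K_a = 0.3162.
The pressure distribution is triangular, so the resultant acts at H/3 above the base = 3.4/3 = 1.133 m.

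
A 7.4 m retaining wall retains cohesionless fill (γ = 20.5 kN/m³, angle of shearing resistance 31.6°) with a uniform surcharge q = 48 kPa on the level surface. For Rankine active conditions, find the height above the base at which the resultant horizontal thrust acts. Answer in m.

K_a = 0.3123.
Triangular part P₁ = ½K_aγH² = 175.3 at H/3 = 2.467 m; rectangular part P₂ = K_a q H = 110.9 at H/2 = 3.700 m.
ȳ = (P₁·2.467 + P₂·3.700)/(P₁+P₂) = 2.945 m.

2.94 m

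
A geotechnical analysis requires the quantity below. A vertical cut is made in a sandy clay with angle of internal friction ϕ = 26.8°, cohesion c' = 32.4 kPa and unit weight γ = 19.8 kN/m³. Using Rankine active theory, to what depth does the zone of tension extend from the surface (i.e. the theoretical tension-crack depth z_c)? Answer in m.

K_a = tan²(45° − 26.8°/2) = 0.3785; √K_a = 0.6152.
The active pressure is zero where K_a γ z = 2c√K_a, so z_c = 2c/(γ√K_a) = 2×32.4/(19.8×0.6152) = 5.320 m.

5.32 m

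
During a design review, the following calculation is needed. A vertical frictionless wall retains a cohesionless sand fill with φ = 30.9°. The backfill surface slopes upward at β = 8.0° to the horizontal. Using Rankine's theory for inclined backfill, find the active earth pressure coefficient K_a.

0.331

K_a = cos β · (cos β − √(cos²β − cos²φ)) / (cos β + √(cos²β − cos²φ)).
cos β = 0.9903, cos φ = 0.8581, √(cos²β − cos²φ) = 0.4943.
K_a = 0.9903 × (0.9903 − 0.4943)/(0.9903 + 0.4943) = 0.3308.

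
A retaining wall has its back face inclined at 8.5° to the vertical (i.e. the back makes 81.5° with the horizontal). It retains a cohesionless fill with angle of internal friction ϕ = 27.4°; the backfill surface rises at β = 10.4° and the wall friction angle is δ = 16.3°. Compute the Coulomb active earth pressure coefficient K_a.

0.465

K_a = sin²(α+φ) / [sin²α · sin(α−δ) · (1 + √{sin(φ+δ)sin(φ−β) / (sin(α−δ)sin(α+β))})²].
With α = 81.5°, φ = 27.4°, δ = 16.3°, β = 10.4°: K_a = 0.4653.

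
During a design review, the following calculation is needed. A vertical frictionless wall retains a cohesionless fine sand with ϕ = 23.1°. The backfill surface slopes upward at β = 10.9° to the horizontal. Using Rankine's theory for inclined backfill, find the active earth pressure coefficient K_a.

0.473

K_a = cos β · (cos β − √(cos²β − cos²φ)) / (cos β + √(cos²β − cos²φ)).
cos β = 0.9820, cos φ = 0.9198, √(cos²β − cos²φ) = 0.3438.
K_a = 0.9820 × (0.9820 − 0.3438)/(0.9820 + 0.3438) = 0.4727.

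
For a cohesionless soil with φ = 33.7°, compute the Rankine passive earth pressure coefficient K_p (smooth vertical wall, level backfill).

3.49

K_p = (1 + sin φ)/(1 − sin φ) = tan²(45° + 33.7°/2) = 3.493.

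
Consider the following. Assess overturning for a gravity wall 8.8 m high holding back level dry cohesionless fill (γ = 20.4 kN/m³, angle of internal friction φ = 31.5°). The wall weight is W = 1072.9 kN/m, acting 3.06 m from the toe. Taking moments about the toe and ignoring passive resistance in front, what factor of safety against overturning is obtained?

4.52

K_a = tan²(45° − 31.5°/2) = 0.3136.
P_a = ½K_aγH² = 0.5×0.3136×20.4×8.8² = 247.7 kN/m, acting at H/3 = 2.933 m above the base.
Overturning moment M_o = P_a × H/3 = 247.7 × 2.933 = 726.7.
Resisting moment M_r = W × 3.06 = 1072.9 × 3.06 = 3283.
FS_overturning = M_r/M_o = 3283/726.7 = 4.518.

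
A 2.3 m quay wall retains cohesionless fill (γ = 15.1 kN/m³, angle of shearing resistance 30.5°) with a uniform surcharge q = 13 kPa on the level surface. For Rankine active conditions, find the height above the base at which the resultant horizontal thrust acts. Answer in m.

K_a = 0.3267.
Triangular part P₁ = ½K_aγH² = 13.05 at H/3 = 0.7667 m; rectangular part P₂ = K_a q H = 9.767 at H/2 = 1.150 m.
ȳ = (P₁·0.7667 + P₂·1.150)/(P₁+P₂) = 0.9308 m.

0.931 m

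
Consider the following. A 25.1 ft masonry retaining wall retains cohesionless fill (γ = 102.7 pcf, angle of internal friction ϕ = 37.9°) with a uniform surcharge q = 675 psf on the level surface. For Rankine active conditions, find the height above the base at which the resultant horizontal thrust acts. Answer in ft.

K_a = 0.2389.
Triangular part P₁ = ½K_aγH² = 7730 at H/3 = 8.367 ft; rectangular part P₂ = K_a q H = 4048 at H/2 = 12.55 ft.
ȳ = (P₁·8.367 + P₂·12.55)/(P₁+P₂) = 9.805 ft.

9.80 ft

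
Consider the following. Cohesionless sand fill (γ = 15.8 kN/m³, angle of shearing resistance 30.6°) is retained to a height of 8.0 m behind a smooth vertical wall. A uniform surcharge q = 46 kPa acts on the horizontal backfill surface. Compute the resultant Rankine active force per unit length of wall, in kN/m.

284 kN/m

K_a = tan²(45° − φ/2) = 0.3253.
Soil triangle: ½ K_a γ H² = 0.5×0.3253×15.8×8.0² = 164.5 kN/m.
Surcharge rectangle: K_a q H = 0.3253×46×8.0 = 119.7 kN/m.
Total = 164.5 + 119.7 = 284.2 kN/m.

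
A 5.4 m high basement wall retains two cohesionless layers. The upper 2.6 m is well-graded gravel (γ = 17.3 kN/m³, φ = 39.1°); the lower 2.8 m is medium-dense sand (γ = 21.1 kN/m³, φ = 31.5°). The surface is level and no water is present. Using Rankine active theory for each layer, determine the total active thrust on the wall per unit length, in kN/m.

K_a1 = tan²(45°−39.1°/2) = 0.2265; K_a2 = tan²(45°−31.5°/2) = 0.3136.
Layer 1: σ at base = K_a1 γ₁ h₁ = 10.19 kPa; P₁ = ½×10.19×2.6 = 13.24.
Layer 2: σ_v at top = γ₁h₁ = 44.98; σ_h top = K_a2×44.98 = 14.11; σ_h base = K_a2×(44.98+21.1×2.8) = 32.64.
P₂ = ½(14.11+32.64)×2.8 = 65.44. Total P_a = 13.24+65.44 = 78.68 kN/m.

78.7 kN/m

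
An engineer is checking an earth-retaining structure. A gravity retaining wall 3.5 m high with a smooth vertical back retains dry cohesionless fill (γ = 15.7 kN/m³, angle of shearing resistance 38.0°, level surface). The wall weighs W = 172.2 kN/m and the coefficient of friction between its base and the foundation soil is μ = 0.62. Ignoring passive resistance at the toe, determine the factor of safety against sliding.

4.67

K_a = tan²(45° − 38.0°/2) = 0.2379.
P_a = ½K_aγH² = 0.5×0.2379×15.7×3.5² = 22.88 kN/m, acting at H/3 = 1.167 m above the base.
FS_sliding = μW / P_a = 0.62×172.2 / 22.88 = 4.667.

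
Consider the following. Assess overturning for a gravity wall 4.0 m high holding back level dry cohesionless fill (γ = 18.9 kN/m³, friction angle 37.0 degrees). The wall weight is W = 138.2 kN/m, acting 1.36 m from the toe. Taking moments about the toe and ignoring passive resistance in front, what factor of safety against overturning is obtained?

K_a = tan²(45° − 37.0°/2) = 0.2486.
P_a = ½K_aγH² = 0.5×0.2486×18.9×4.0² = 37.59 kN/m, acting at H/3 = 1.333 m above the base.
Overturning moment M_o = P_a × H/3 = 37.59 × 1.333 = 50.11.
Resisting moment M_r = W × 1.36 = 138.2 × 1.36 = 188.0.
FS_overturning = M_r/M_o = 188.0/50.11 = 3.750.

3.75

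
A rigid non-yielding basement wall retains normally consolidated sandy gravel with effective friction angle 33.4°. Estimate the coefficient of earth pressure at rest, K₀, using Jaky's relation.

K₀ = 1 − sin φ' = 1 − sin 33.4° = 0.4495.

0.450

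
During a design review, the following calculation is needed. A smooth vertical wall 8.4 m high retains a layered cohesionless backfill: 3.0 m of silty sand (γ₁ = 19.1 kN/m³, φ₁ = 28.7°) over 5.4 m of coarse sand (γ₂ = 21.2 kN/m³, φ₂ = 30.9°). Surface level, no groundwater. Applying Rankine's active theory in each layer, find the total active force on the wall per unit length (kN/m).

K_a1 = tan²(45°−28.7°/2) = 0.3511; K_a2 = tan²(45°−30.9°/2) = 0.3214.
Layer 1: σ at base = K_a1 γ₁ h₁ = 20.12 kPa; P₁ = ½×20.12×3.0 = 30.18.
Layer 2: σ_v at top = γ₁h₁ = 57.30; σ_h top = K_a2×57.30 = 18.42; σ_h base = K_a2×(57.30+21.2×5.4) = 55.21.
P₂ = ½(18.42+55.21)×5.4 = 198.8. Total P_a = 30.18+198.8 = 229.0 kN/m.

229 kN/m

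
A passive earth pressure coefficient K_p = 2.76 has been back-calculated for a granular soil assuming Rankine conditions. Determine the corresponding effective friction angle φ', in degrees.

27.9°

K_p = (1+sin φ)/(1−sin φ) ⇒ sin φ = (K_p − 1)/(K_p + 1) = 0.4681.
φ = arcsin(0.4681) = 27.91°.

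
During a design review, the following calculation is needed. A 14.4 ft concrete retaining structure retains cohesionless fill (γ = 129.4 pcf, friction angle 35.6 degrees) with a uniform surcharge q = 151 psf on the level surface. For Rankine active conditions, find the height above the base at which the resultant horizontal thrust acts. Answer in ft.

K_a = 0.2641.
Triangular part P₁ = ½K_aγH² = 3544 at H/3 = 4.800 ft; rectangular part P₂ = K_a q H = 574.3 at H/2 = 7.200 ft.
ȳ = (P₁·4.800 + P₂·7.200)/(P₁+P₂) = 5.135 ft.

5.13 ft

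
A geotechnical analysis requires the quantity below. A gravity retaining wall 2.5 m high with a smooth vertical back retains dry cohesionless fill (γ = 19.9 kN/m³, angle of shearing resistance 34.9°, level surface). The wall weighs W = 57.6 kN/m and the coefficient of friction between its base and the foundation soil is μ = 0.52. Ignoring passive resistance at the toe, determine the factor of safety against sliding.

K_a = tan²(45° − 34.9°/2) = 0.2721.
P_a = ½K_aγH² = 0.5×0.2721×19.9×2.5² = 16.92 kN/m, acting at H/3 = 0.8333 m above the base.
FS_sliding = μW / P_a = 0.52×57.6 / 16.92 = 1.770.

1.77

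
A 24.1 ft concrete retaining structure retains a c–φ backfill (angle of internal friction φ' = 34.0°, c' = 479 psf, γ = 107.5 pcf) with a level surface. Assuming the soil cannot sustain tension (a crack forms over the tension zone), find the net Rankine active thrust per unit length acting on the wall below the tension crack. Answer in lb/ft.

819 lb/ft

K_a = 0.2827; √K_a = 0.5317.
Tension-crack depth z_c = 2c/(γ√K_a) = 2×479/(107.5×0.5317) = 16.76 ft.
σ_a at base = K_a γ H − 2c√K_a = 0.2827×107.5×24.1 − 2×479×0.5317 = 223.1 psf.
P_a = ½ × 223.1 × (H − z_c) = 0.5×223.1×7.340 = 818.6 lb/ft.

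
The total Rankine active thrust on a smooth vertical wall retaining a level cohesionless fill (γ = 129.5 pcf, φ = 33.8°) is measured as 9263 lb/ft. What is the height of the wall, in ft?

K_a = 0.2851. P_a = ½ K_a γ H² ⇒ H = √(2P_a/(K_a γ)).
H = √(2×9263/(0.2851×129.5)) = 22.40 ft.

22.4 ft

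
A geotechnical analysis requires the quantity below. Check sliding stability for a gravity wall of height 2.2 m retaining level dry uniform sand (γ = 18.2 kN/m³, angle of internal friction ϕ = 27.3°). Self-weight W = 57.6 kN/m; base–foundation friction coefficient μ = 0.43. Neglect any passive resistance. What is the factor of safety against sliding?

K_a = tan²(45° − 27.3°/2) = 0.3711.
P_a = ½K_aγH² = 0.5×0.3711×18.2×2.2² = 16.35 kN/m, acting at H/3 = 0.7333 m above the base.
FS_sliding = μW / P_a = 0.43×57.6 / 16.35 = 1.515.

1.52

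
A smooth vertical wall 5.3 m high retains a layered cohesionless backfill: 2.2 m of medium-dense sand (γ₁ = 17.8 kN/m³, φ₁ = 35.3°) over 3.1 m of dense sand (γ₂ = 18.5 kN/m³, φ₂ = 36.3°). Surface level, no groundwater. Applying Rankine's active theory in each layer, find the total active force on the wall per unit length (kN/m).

65.4 kN/m

K_a1 = tan²(45°−35.3°/2) = 0.2675; K_a2 = tan²(45°−36.3°/2) = 0.2563.
Layer 1: σ at base = K_a1 γ₁ h₁ = 10.48 kPa; P₁ = ½×10.48×2.2 = 11.52.
Layer 2: σ_v at top = γ₁h₁ = 39.16; σ_h top = K_a2×39.16 = 10.04; σ_h base = K_a2×(39.16+18.5×3.1) = 24.73.
P₂ = ½(10.04+24.73)×3.1 = 53.89. Total P_a = 11.52+53.89 = 65.42 kN/m.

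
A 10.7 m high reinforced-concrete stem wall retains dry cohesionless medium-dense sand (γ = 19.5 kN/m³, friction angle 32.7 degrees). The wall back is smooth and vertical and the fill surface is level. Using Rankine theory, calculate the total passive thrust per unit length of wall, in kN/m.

3740 kN/m

K_p = tan²(45° + φ/2) = 3.350.
P_p = ½ K_p γ H² = 0.5 × 3.350 × 19.5 × 10.7² = 3740 kN/m.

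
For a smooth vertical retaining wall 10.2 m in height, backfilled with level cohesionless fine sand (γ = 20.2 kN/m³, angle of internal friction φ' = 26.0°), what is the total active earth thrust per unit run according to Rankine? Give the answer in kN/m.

410 kN/m

K_a = tan²(45° − φ/2) = 0.3905.
P_a = ½ K_a γ H² = 0.5 × 0.3905 × 20.2 × 10.2² = 410.3 kN/m.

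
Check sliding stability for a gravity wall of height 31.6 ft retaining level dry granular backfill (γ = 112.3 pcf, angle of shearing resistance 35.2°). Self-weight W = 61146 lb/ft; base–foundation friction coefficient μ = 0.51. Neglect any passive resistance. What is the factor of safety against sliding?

K_a = tan²(45° − 35.2°/2) = 0.2687.
P_a = ½K_aγH² = 0.5×0.2687×112.3×31.6² = 15070 lb/ft, acting at H/3 = 10.53 ft above the base.
FS_sliding = μW / P_a = 0.51×61146 / 15070 = 2.070.

2.07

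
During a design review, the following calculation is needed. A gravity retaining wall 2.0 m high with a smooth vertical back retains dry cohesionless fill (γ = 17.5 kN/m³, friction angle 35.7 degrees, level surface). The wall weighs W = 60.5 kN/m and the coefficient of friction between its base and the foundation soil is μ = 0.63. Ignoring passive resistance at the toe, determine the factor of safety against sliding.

4.14

K_a = tan²(45° − 35.7°/2) = 0.2630.
P_a = ½K_aγH² = 0.5×0.2630×17.5×2.0² = 9.205 kN/m, acting at H/3 = 0.6667 m above the base.
FS_sliding = μW / P_a = 0.63×60.5 / 9.205 = 4.141.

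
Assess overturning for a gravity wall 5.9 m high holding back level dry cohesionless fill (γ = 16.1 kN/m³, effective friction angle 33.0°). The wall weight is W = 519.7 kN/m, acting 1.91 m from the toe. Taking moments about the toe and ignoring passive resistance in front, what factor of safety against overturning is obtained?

K_a = tan²(45° − 33.0°/2) = 0.2948.
P_a = ½K_aγH² = 0.5×0.2948×16.1×5.9² = 82.61 kN/m, acting at H/3 = 1.967 m above the base.
Overturning moment M_o = P_a × H/3 = 82.61 × 1.967 = 162.5.
Resisting moment M_r = W × 1.91 = 519.7 × 1.91 = 992.6.
FS_overturning = M_r/M_o = 992.6/162.5 = 6.110.

6.11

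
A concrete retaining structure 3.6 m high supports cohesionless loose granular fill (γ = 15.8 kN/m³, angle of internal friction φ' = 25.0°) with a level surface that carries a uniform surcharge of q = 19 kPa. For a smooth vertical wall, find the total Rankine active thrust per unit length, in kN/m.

69.3 kN/m

K_a = tan²(45° − φ/2) = 0.4059.
Soil triangle: ½ K_a γ H² = 0.5×0.4059×15.8×3.6² = 41.55 kN/m.
Surcharge rectangle: K_a q H = 0.4059×19×3.6 = 27.76 kN/m.
Total = 41.55 + 27.76 = 69.31 kN/m.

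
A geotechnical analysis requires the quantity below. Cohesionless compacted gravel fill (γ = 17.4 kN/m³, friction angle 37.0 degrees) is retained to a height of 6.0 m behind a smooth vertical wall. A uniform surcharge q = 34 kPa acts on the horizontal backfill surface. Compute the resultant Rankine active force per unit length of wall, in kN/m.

129 kN/m

K_a = tan²(45° − φ/2) = 0.2486.
Soil triangle: ½ K_a γ H² = 0.5×0.2486×17.4×6.0² = 77.86 kN/m.
Surcharge rectangle: K_a q H = 0.2486×34×6.0 = 50.71 kN/m.
Total = 77.86 + 50.71 = 128.6 kN/m.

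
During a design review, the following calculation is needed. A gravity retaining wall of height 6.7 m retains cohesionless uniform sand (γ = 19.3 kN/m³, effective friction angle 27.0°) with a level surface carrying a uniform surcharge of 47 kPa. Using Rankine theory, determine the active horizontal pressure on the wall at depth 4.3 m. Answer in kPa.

48.8 kPa

K_a = (1 − sin φ)/(1 + sin φ) = 0.3755.
σ_v = γz + q = 19.3 × 4.3 + 47 = 130.0 kPa.
σ_h = K_a σ_v = 0.3755 × 130.0 = 48.81 kPa.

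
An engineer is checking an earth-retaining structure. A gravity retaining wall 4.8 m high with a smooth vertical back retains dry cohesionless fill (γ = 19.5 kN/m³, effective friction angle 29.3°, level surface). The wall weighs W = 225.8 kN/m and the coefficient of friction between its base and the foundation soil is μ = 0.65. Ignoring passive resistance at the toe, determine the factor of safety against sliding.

K_a = tan²(45° − 29.3°/2) = 0.3428.
P_a = ½K_aγH² = 0.5×0.3428×19.5×4.8² = 77.02 kN/m, acting at H/3 = 1.600 m above the base.
FS_sliding = μW / P_a = 0.65×225.8 / 77.02 = 1.906.

1.91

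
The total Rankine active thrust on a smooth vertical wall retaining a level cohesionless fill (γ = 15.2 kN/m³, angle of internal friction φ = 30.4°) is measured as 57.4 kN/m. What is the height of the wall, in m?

K_a = 0.3280. P_a = ½ K_a γ H² ⇒ H = √(2P_a/(K_a γ)).
H = √(2×57.4/(0.3280×15.2)) = 4.799 m.

4.80 m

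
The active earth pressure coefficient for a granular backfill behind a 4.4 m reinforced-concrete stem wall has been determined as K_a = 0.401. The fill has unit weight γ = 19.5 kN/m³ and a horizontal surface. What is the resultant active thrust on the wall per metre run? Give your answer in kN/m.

P = ½ K_a γ H² = 0.5 × 0.401 × 19.5 × 4.4² = 75.69 kN/m.

75.7 kN/m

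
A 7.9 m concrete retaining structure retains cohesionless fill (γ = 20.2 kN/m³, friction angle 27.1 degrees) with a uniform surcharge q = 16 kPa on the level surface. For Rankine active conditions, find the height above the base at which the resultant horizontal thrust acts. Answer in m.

K_a = 0.3741.
Triangular part P₁ = ½K_aγH² = 235.8 at H/3 = 2.633 m; rectangular part P₂ = K_a q H = 47.28 at H/2 = 3.950 m.
ȳ = (P₁·2.633 + P₂·3.950)/(P₁+P₂) = 2.853 m.

2.85 m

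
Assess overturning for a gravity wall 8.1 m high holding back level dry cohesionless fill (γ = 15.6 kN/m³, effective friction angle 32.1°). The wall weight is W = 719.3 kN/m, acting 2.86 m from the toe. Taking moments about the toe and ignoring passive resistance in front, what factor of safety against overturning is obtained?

K_a = tan²(45° − 32.1°/2) = 0.3060.
P_a = ½K_aγH² = 0.5×0.3060×15.6×8.1² = 156.6 kN/m, acting at H/3 = 2.700 m above the base.
Overturning moment M_o = P_a × H/3 = 156.6 × 2.700 = 422.8.
Resisting moment M_r = W × 2.86 = 719.3 × 2.86 = 2057.
FS_overturning = M_r/M_o = 2057/422.8 = 4.866.

4.87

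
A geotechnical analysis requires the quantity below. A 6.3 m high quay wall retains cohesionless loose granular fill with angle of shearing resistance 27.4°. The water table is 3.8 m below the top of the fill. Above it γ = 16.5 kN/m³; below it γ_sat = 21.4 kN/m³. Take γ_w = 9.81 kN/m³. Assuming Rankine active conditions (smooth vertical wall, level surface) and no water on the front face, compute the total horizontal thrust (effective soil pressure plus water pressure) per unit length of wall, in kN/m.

K_a = tan²(45° − φ/2) = 0.3697.
γ' = 21.4 − 9.81 = 11.59 kN/m³. Depth below WT = 2.5 m.
σ'_h at WT = K_a γ d_w = 23.18 kPa; at base = 23.18 + K_a γ' × 2.5 = 33.89 kPa.
P₁ (0–3.8 m) = ½×23.18×3.8 = 44.04. P₂ (3.8–6.3 m) = ½(23.18+33.89)×2.5 = 71.34.
P_w = ½ γ_w h₂² = 0.5×9.81×2.5² = 30.66. Total = 44.04+71.34+30.66 = 146.0 kN/m.

146 kN/m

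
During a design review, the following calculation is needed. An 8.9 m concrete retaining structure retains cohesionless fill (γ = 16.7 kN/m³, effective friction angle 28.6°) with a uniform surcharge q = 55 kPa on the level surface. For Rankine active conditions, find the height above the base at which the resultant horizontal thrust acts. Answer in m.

3.60 m

K_a = 0.3525.
Triangular part P₁ = ½K_aγH² = 233.2 at H/3 = 2.967 m; rectangular part P₂ = K_a q H = 172.6 at H/2 = 4.450 m.
ȳ = (P₁·2.967 + P₂·4.450)/(P₁+P₂) = 3.598 m.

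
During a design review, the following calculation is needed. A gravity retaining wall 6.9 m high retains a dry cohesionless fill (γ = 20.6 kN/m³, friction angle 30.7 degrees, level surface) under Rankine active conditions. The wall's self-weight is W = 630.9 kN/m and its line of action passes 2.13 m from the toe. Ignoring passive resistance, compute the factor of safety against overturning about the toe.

K_a = tan²(45° − 30.7°/2) = 0.3240.
P_a = ½K_aγH² = 0.5×0.3240×20.6×6.9² = 158.9 kN/m, acting at H/3 = 2.300 m above the base.
Overturning moment M_o = P_a × H/3 = 158.9 × 2.300 = 365.5.
Resisting moment M_r = W × 2.13 = 630.9 × 2.13 = 1344.
FS_overturning = M_r/M_o = 1344/365.5 = 3.677.

3.68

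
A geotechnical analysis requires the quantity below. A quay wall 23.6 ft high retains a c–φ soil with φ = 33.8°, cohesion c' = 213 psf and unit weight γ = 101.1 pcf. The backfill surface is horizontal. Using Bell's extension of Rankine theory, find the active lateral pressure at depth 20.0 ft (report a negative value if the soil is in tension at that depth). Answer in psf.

349 psf

K_a = (1 − sin φ)/(1 + sin φ) = 0.2851.
σ_a = K_a γ z − 2c√K_a = 0.2851×101.1×20.0 − 2×213×0.5340 = 349.0 psf.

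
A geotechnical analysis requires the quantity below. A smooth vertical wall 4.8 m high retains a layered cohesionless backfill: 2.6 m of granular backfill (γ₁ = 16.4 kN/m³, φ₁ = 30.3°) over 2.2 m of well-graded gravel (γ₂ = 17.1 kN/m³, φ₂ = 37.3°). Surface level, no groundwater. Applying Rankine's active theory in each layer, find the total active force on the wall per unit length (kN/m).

K_a1 = tan²(45°−30.3°/2) = 0.3293; K_a2 = tan²(45°−37.3°/2) = 0.2453.
Layer 1: σ at base = K_a1 γ₁ h₁ = 14.04 kPa; P₁ = ½×14.04×2.6 = 18.25.
Layer 2: σ_v at top = γ₁h₁ = 42.64; σ_h top = K_a2×42.64 = 10.46; σ_h base = K_a2×(42.64+17.1×2.2) = 19.69.
P₂ = ½(10.46+19.69)×2.2 = 33.17. Total P_a = 18.25+33.17 = 51.42 kN/m.

51.4 kN/m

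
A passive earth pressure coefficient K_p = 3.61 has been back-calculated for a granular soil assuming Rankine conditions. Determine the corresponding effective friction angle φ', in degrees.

34.5°

K_p = (1+sin φ)/(1−sin φ) ⇒ sin φ = (K_p − 1)/(K_p + 1) = 0.5662.
φ = arcsin(0.5662) = 34.48°.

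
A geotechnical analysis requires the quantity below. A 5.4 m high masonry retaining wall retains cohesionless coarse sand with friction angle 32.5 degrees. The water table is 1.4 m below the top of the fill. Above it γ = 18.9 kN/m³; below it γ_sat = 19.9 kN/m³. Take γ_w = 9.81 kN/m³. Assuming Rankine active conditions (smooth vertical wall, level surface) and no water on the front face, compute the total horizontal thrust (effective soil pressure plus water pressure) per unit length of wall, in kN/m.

140 kN/m

K_a = tan²(45° − φ/2) = 0.3010.
γ' = 19.9 − 9.81 = 10.09 kN/m³. Depth below WT = 4.0 m.
σ'_h at WT = K_a γ d_w = 7.964 kPa; at base = 7.964 + K_a γ' × 4.0 = 20.11 kPa.
P₁ (0–1.4 m) = ½×7.964×1.4 = 5.575. P₂ (1.4–5.4 m) = ½(7.964+20.11)×4.0 = 56.15.
P_w = ½ γ_w h₂² = 0.5×9.81×4.0² = 78.48. Total = 5.575+56.15+78.48 = 140.2 kN/m.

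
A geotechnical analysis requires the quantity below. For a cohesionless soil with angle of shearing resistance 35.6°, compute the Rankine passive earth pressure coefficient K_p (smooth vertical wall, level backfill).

K_p = (1 + sin φ)/(1 − sin φ) = tan²(45° + 35.6°/2) = 3.786.

3.79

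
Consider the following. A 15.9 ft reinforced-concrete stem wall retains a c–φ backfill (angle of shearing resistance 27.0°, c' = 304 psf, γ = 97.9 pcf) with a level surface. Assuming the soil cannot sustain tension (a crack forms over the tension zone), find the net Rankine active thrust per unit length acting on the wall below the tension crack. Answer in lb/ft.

611 lb/ft

K_a = 0.3755; √K_a = 0.6128.
Tension-crack depth z_c = 2c/(γ√K_a) = 2×304/(97.9×0.6128) = 10.13 ft.
σ_a at base = K_a γ H − 2c√K_a = 0.3755×97.9×15.9 − 2×304×0.6128 = 212.0 psf.
P_a = ½ × 212.0 × (H − z_c) = 0.5×212.0×5.766 = 611.0 lb/ft.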